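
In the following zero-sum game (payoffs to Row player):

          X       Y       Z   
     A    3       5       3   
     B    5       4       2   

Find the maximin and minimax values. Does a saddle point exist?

Maximin = 3, Minimax = 3, Saddle: True

Work:
Row minimums: [3, 2] → maximin = 3
Column maximums: [5, 5, 3] → minimax = 3
Saddle point exists! Game value = 3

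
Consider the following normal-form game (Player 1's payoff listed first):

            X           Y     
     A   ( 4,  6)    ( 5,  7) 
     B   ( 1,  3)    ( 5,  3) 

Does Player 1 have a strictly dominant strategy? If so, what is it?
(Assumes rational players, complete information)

No strictly dominant strategy exists for Player 1

Work:
A strategy strictly dominates another if it gives a strictly higher payoff against every opponent action. Compare each pair of P1's strategies column-by-column:
  A vs B: [4 vs 1, 5 vs 5] → A does not strictly dominate B (column Y: 5 ≤ 5)
  B vs A: [1 vs 4, 5 vs 5] → B does not strictly dominate A (column X: 1 ≤ 4)
No single strategy strictly dominates all others → no strictly dominant strategy.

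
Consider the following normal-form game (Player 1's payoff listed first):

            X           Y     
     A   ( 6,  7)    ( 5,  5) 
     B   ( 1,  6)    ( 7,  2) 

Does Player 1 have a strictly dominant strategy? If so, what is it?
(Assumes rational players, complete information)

No strictly dominant strategy exists for Player 1

Work:
A strategy strictly dominates another if it gives a strictly higher payoff against every opponent action. Compare each pair of P1's strategies column-by-column:
  A vs B: [6 vs 1, 5 vs 7] → A does not strictly dominate B (column Y: 5 ≤ 7)
  B vs A: [1 vs 6, 7 vs 5] → B does not strictly dominate A (column X: 1 ≤ 6)
No single strategy strictly dominates all others → no strictly dominant strategy.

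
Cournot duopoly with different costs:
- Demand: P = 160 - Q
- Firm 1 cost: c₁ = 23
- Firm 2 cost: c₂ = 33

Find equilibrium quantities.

q₁* = 49.0, q₂* = 39.0

Work:
Reaction: q₁ = (160 - 23 - q₂)/2
Reaction: q₂ = (160 - 33 - q₁)/2
Solve simultaneously:
q₁* = (160 - 2×23 + 33)/3 = 49.0
q₂* = (160 - 2×33 + 23)/3 = 39.0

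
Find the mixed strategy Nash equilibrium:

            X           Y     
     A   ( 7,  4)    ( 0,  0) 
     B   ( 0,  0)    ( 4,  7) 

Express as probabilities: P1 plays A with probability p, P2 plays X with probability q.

p = 0.6364, q = 0.3636

Work:
Find probabilities that make opponent indifferent:
P2 chooses q to make P1 indifferent between A and B
P1 chooses p to make P2 indifferent between X and Y
Mixed NE: P1 plays (A: 0.6364, B: 0.3636), P2 plays (X: 0.3636, Y: 0.6364)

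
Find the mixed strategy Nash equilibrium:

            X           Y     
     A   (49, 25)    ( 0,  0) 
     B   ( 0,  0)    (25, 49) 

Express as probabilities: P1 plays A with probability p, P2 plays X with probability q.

p = 0.6622, q = 0.3378

Work:
Find probabilities that make opponent indifferent:
P2 chooses q to make P1 indifferent between A and B
P1 chooses p to make P2 indifferent between X and Y
Mixed NE: P1 plays (A: 0.6622, B: 0.3378), P2 plays (X: 0.3378, Y: 0.6622)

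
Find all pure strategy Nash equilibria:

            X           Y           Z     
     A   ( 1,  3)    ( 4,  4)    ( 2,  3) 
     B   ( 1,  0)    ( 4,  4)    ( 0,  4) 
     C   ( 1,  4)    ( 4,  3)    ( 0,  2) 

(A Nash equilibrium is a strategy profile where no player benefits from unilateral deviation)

Nash equilibrium: (A, Y), (B, Y), (C, X)

Work:
Best responses:
  P1 vs X: payoffs [1, 1, 1] → best response A/B/C (payoff 1)
  P1 vs Y: payoffs [4, 4, 4] → best response A/B/C (payoff 4)
  P1 vs Z: payoffs [2, 0, 0] → best response A (payoff 2)
  P2 vs A: payoffs [3, 4, 3] → best response Y (payoff 4)
  P2 vs B: payoffs [0, 4, 4] → best response Y/Z (payoff 4)
  P2 vs C: payoffs [4, 3, 2] → best response X (payoff 4)
Mutual best responses: (A,Y), (B,Y), (C,X) → Nash equilibria.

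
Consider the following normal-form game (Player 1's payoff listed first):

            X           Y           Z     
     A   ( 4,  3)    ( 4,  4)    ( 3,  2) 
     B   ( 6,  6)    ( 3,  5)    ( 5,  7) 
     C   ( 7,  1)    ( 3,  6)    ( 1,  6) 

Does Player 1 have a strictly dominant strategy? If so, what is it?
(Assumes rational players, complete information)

No strictly dominant strategy exists for Player 1

Work:
A strategy strictly dominates another if it gives a strictly higher payoff against every opponent action. Compare each pair of P1's strategies column-by-column:
  A vs B: [4 vs 6, 4 vs 3, 3 vs 5] → A does not strictly dominate B (column X: 4 ≤ 6)
  A vs C: [4 vs 7, 4 vs 3, 3 vs 1] → A does not strictly dominate C (column X: 4 ≤ 7)
  B vs A: [6 vs 4, 3 vs 4, 5 vs 3] → B does not strictly dominate A (column Y: 3 ≤ 4)
  B vs C: [6 vs 7, 3 vs 3, 5 vs 1] → B does not strictly dominate C (column X: 6 ≤ 7)
  C vs A: [7 vs 4, 3 vs 4, 1 vs 3] → C does not strictly dominate A (column Y: 3 ≤ 4)
  C vs B: [7 vs 6, 3 vs 3, 1 vs 5] → C does not strictly dominate B (column Y: 3 ≤ 3)
No single strategy strictly dominates all others → no strictly dominant strategy.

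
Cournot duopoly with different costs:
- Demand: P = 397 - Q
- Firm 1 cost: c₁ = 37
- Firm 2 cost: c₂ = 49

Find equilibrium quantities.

q₁* = 124.0, q₂* = 112.0

Work:
Reaction: q₁ = (397 - 37 - q₂)/2
Reaction: q₂ = (397 - 49 - q₁)/2
Solve simultaneously:
q₁* = (397 - 2×37 + 49)/3 = 124.0
q₂* = (397 - 2×49 + 37)/3 = 112.0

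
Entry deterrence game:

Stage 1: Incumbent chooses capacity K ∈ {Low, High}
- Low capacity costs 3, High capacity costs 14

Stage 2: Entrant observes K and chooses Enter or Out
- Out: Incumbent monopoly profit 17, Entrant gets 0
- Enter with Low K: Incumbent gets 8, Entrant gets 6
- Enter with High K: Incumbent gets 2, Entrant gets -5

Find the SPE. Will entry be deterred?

SPE: (Low, Enter|Low, Out|High); Entry not deterred. Incumbent net profit = 5, Entrant gets 6

Work:
After Low K: Entrant enters (6 > 0)
After High K: Entrant stays out (-5 < 0)
Incumbent: Low → 8−3=5, High → 17−14=3
Incumbent chooses Low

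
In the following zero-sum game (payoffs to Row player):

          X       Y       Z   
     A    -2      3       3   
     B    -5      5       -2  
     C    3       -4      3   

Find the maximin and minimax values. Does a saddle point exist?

Maximin = -2, Minimax = 3, Saddle: False

Work:
Row minimums: [-2, -5, -4] → maximin = -2
Column maximums: [3, 5, 3] → minimax = 3
No saddle point (maximin ≠ minimax). Mixed strategy needed.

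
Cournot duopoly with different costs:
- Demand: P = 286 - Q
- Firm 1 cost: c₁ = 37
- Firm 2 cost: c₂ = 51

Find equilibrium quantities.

q₁* = 87.67, q₂* = 73.67

Work:
Reaction: q₁ = (286 - 37 - q₂)/2
Reaction: q₂ = (286 - 51 - q₁)/2
Solve simultaneously:
q₁* = (286 - 2×37 + 51)/3 = 87.67
q₂* = (286 - 2×51 + 37)/3 = 73.67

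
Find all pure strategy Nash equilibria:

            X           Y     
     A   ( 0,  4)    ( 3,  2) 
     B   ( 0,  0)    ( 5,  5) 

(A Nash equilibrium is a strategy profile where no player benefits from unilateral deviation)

Nash equilibrium: (A, X), (B, Y)

Work:
Best responses:
  P1 vs X: payoffs [0, 0] → best response A/B (payoff 0)
  P1 vs Y: payoffs [3, 5] → best response B (payoff 5)
  P2 vs A: payoffs [4, 2] → best response X (payoff 4)
  P2 vs B: payoffs [0, 5] → best response Y (payoff 5)
Mutual best responses: (A,X), (B,Y) → Nash equilibria.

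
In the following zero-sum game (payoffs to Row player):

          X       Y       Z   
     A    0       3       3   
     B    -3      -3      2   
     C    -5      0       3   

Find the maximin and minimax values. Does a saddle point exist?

Maximin = 0, Minimax = 0, Saddle: True

Work:
Row minimums: [0, -3, -5] → maximin = 0
Column maximums: [0, 3, 3] → minimax = 0
Saddle point exists! Game value = 0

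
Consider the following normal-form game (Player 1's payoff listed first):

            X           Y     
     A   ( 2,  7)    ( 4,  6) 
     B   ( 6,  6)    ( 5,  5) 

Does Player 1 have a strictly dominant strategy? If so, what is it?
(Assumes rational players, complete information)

Yes, Player 1's strictly dominant strategy is B

Work:
A strategy strictly dominates another if it gives a strictly higher payoff against every opponent action. Compare each pair of P1's strategies column-by-column:
  A vs B: [2 vs 6, 4 vs 5] → A does not strictly dominate B (column X: 2 ≤ 6)
  B vs A: [6 vs 2, 5 vs 4] → B strictly dominates A
B strictly dominates every other strategy → strictly dominant.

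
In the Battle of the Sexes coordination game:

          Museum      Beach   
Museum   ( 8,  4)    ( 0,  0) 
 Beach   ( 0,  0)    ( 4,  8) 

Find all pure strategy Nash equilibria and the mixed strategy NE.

Pure NE: (Museum, Museum) and (Beach, Beach); Mixed NE: p = 0.6667, q = 0.3333

Work:
Check pure NE:
(Museum, Museum): (8, 4) - no unilateral deviation beneficial
(Beach, Beach): (4, 8) - no unilateral deviation beneficial
Mixed NE: P1 plays Museum with p = 0.6667, P2 plays Museum with q = 0.3333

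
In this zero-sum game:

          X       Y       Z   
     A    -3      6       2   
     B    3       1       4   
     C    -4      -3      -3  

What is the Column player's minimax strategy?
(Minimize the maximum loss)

Column should play X, value = 3

Work:
Column player minimizes Row's maximum payoff:
Column X: max payoff to Row = 3
Column Y: max payoff to Row = 6
Column Z: max payoff to Row = 4
Minimum is 3, achieved by column X.
Minimax strategy: X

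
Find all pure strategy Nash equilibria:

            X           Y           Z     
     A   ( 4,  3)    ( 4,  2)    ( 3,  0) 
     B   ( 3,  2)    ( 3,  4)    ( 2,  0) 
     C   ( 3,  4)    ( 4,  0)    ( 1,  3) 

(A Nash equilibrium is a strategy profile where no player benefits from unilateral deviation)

Nash equilibrium: (A, X)

Work:
Best responses:
  P1 vs X: payoffs [4, 3, 3] → best response A (payoff 4)
  P1 vs Y: payoffs [4, 3, 4] → best response A/C (payoff 4)
  P1 vs Z: payoffs [3, 2, 1] → best response A (payoff 3)
  P2 vs A: payoffs [3, 2, 0] → best response X (payoff 3)
  P2 vs B: payoffs [2, 4, 0] → best response Y (payoff 4)
  P2 vs C: payoffs [4, 0, 3] → best response X (payoff 4)
Mutual best responses: (A,X) → Nash equilibria.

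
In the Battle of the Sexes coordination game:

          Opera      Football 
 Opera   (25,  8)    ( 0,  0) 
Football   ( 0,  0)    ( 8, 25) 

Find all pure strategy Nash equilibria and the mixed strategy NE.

Pure NE: (Opera, Opera) and (Football, Football); Mixed NE: p = 0.7576, q = 0.2424

Work:
Check pure NE:
(Opera, Opera): (25, 8) - no unilateral deviation beneficial
(Football, Football): (8, 25) - no unilateral deviation beneficial
Mixed NE: P1 plays Opera with p = 0.7576, P2 plays Opera with q = 0.2424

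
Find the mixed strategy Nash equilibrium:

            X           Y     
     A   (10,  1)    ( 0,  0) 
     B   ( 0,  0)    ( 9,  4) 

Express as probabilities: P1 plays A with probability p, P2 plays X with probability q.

p = 0.8, q = 0.4737

Work:
Find probabilities that make opponent indifferent:
P2 chooses q to make P1 indifferent between A and B
P1 chooses p to make P2 indifferent between X and Y
Mixed NE: P1 plays (A: 0.8, B: 0.2), P2 plays (X: 0.4737, Y: 0.5263)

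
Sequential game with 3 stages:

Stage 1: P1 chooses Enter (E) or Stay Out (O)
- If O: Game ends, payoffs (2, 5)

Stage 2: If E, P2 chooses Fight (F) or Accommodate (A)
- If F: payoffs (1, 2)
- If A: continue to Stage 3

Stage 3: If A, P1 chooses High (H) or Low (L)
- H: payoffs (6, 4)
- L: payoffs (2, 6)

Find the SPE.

SPE: (E, A, H); Outcome (6, 4)

Work:
Stage 3: P1 chooses H (6 vs 2)
Stage 2: P2: F->2, A->4 (anticipating H). Choose A
Stage 1: P1: O->2, E->6 (anticipating A, H). Choose E
SPE path: E -> A -> H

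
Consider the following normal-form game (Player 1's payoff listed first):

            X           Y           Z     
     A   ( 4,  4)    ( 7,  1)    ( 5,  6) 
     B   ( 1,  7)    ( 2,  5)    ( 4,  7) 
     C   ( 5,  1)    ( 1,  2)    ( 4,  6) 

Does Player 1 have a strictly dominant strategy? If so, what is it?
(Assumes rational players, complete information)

No strictly dominant strategy exists for Player 1

Work:
A strategy strictly dominates another if it gives a strictly higher payoff against every opponent action. Compare each pair of P1's strategies column-by-column:
  A vs B: [4 vs 1, 7 vs 2, 5 vs 4] → A strictly dominates B
  A vs C: [4 vs 5, 7 vs 1, 5 vs 4] → A does not strictly dominate C (column X: 4 ≤ 5)
  B vs A: [1 vs 4, 2 vs 7, 4 vs 5] → B does not strictly dominate A (column X: 1 ≤ 4)
  B vs C: [1 vs 5, 2 vs 1, 4 vs 4] → B does not strictly dominate C (column X: 1 ≤ 5)
  C vs A: [5 vs 4, 1 vs 7, 4 vs 5] → C does not strictly dominate A (column Y: 1 ≤ 7)
  C vs B: [5 vs 1, 1 vs 2, 4 vs 4] → C does not strictly dominate B (column Y: 1 ≤ 2)
No single strategy strictly dominates all others → no strictly dominant strategy.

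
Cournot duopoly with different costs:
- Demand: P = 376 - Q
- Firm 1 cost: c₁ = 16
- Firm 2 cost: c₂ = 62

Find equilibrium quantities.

q₁* = 135.33, q₂* = 89.33

Work:
Reaction: q₁ = (376 - 16 - q₂)/2
Reaction: q₂ = (376 - 62 - q₁)/2
Solve simultaneously:
q₁* = (376 - 2×16 + 62)/3 = 135.33
q₂* = (376 - 2×62 + 16)/3 = 89.33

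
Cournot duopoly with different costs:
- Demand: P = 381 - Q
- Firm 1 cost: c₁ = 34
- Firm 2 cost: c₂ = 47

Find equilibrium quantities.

q₁* = 120.0, q₂* = 107.0

Work:
Reaction: q₁ = (381 - 34 - q₂)/2
Reaction: q₂ = (381 - 47 - q₁)/2
Solve simultaneously:
q₁* = (381 - 2×34 + 47)/3 = 120.0
q₂* = (381 - 2×47 + 34)/3 = 107.0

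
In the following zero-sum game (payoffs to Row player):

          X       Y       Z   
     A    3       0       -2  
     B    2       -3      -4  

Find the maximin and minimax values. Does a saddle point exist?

Maximin = -2, Minimax = -2, Saddle: True

Work:
Row minimums: [-2, -4] → maximin = -2
Column maximums: [3, 0, -2] → minimax = -2
Saddle point exists! Game value = -2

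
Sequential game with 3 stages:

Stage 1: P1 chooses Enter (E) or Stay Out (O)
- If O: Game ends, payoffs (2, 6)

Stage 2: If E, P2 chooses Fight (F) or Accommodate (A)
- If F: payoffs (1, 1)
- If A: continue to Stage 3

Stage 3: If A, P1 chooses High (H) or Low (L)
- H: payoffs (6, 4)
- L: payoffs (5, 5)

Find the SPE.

SPE: (E, A, H); Outcome (6, 4)

Work:
Stage 3: P1 chooses H (6 vs 5)
Stage 2: P2: F->1, A->4 (anticipating H). Choose A
Stage 1: P1: O->2, E->6 (anticipating A, H). Choose E
SPE path: E -> A -> H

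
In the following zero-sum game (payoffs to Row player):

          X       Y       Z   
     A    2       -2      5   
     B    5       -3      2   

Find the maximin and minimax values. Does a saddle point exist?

Maximin = -2, Minimax = -2, Saddle: True

Work:
Row minimums: [-2, -3] → maximin = -2
Column maximums: [5, -2, 5] → minimax = -2
Saddle point exists! Game value = -2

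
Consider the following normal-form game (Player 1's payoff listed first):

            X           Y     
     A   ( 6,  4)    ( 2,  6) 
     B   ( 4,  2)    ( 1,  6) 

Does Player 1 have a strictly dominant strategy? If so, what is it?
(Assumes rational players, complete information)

Yes, Player 1's strictly dominant strategy is A

Work:
A strategy strictly dominates another if it gives a strictly higher payoff against every opponent action. Compare each pair of P1's strategies column-by-column:
  A vs B: [6 vs 4, 2 vs 1] → A strictly dominates B
  B vs A: [4 vs 6, 1 vs 2] → B does not strictly dominate A (column X: 4 ≤ 6)
A strictly dominates every other strategy → strictly dominant.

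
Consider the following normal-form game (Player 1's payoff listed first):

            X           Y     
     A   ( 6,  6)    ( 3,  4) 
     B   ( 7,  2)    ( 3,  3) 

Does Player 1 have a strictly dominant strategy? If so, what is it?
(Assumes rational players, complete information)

No strictly dominant strategy exists for Player 1

Work:
A strategy strictly dominates another if it gives a strictly higher payoff against every opponent action. Compare each pair of P1's strategies column-by-column:
  A vs B: [6 vs 7, 3 vs 3] → A does not strictly dominate B (column X: 6 ≤ 7)
  B vs A: [7 vs 6, 3 vs 3] → B does not strictly dominate A (column Y: 3 ≤ 3)
No single strategy strictly dominates all others → no strictly dominant strategy.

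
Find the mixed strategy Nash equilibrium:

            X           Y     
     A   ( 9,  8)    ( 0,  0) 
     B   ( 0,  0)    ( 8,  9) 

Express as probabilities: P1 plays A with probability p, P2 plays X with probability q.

p = 0.5294, q = 0.4706

Work:
Find probabilities that make opponent indifferent:
P2 chooses q to make P1 indifferent between A and B
P1 chooses p to make P2 indifferent between X and Y
Mixed NE: P1 plays (A: 0.5294, B: 0.4706), P2 plays (X: 0.4706, Y: 0.5294)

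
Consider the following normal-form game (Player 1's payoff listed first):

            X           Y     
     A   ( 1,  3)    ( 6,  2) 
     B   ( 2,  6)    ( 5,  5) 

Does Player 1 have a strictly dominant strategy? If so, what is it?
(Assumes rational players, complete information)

No strictly dominant strategy exists for Player 1

Work:
A strategy strictly dominates another if it gives a strictly higher payoff against every opponent action. Compare each pair of P1's strategies column-by-column:
  A vs B: [1 vs 2, 6 vs 5] → A does not strictly dominate B (column X: 1 ≤ 2)
  B vs A: [2 vs 1, 5 vs 6] → B does not strictly dominate A (column Y: 5 ≤ 6)
No single strategy strictly dominates all others → no strictly dominant strategy.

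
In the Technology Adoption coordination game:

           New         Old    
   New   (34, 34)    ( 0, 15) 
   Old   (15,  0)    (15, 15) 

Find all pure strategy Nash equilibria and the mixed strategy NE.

Pure NE: (New, New) and (Old, Old); Mixed NE: p = 0.4412, q = 0.4412

Work:
Check pure NE:
(New, New): (34, 34) - no unilateral deviation beneficial
(Old, Old): (15, 15) - no unilateral deviation beneficial
Mixed NE: P1 plays New with p = 0.4412, P2 plays New with q = 0.4412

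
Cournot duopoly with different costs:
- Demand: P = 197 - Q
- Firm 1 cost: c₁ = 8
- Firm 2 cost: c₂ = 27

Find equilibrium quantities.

q₁* = 69.33, q₂* = 50.33

Work:
Reaction: q₁ = (197 - 8 - q₂)/2
Reaction: q₂ = (197 - 27 - q₁)/2
Solve simultaneously:
q₁* = (197 - 2×8 + 27)/3 = 69.33
q₂* = (197 - 2×27 + 8)/3 = 50.33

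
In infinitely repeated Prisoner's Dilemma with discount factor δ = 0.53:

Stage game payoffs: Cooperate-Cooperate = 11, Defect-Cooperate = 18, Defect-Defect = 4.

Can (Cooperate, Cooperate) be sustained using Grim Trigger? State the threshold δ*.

δ* = 0.5; since δ = 0.53 ≥ 0.5, cooperation can be sustained

Work:
For Grim Trigger:
Cooperate forever: 11/(1-δ)
Defect then punished: 18 + 4·δ/(1-δ)
Need: 11/(1-δ) ≥ 18 + 4·δ/(1-δ)
Solving: δ ≥ (T-R)/(T-P) = (18-11)/(18-4) = 0.5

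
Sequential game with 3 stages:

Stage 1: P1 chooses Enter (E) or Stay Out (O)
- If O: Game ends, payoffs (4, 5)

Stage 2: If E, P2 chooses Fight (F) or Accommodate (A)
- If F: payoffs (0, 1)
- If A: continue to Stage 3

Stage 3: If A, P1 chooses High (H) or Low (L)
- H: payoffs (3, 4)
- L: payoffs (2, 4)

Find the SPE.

SPE: (O, A, H); Outcome (4, 5)

Work:
Stage 3: P1 chooses H (3 vs 2)
Stage 2: P2: F->1, A->4 (anticipating H). Choose A
Stage 1: P1: O->4, E->3 (anticipating A, H). Choose O
SPE path: O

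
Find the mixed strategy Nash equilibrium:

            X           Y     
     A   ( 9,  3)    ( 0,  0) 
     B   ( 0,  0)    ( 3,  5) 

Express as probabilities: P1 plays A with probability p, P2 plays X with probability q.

p = 0.625, q = 0.25

Work:
Find probabilities that make opponent indifferent:
P2 chooses q to make P1 indifferent between A and B
P1 chooses p to make P2 indifferent between X and Y
Mixed NE: P1 plays (A: 0.625, B: 0.375), P2 plays (X: 0.25, Y: 0.75)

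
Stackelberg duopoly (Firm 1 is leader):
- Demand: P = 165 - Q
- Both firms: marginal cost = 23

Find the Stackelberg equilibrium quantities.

q₁* (leader) = 71.0, q₂* (follower) = 35.5

Work:
Follower's reaction: q₂ = (a - c - q₁)/2
Leader substitutes: π₁ = q₁·(a - q₁ - (a-c-q₁)/2 - c)
FOC: q₁* = (165 - 23)/2 = 71.00
Then: q₂* = (165 - 23 - 71.0)/2 = 35.50
Leader has first-mover advantage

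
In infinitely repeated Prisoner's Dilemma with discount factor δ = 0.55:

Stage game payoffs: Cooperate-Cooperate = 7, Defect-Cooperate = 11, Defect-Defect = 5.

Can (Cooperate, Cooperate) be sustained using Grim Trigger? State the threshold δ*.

δ* = 0.6667; since δ = 0.55 < 0.6667, cooperation cannot be sustained

Work:
For Grim Trigger:
Cooperate forever: 7/(1-δ)
Defect then punished: 11 + 5·δ/(1-δ)
Need: 7/(1-δ) ≥ 11 + 5·δ/(1-δ)
Solving: δ ≥ (T-R)/(T-P) = (11-7)/(11-5) = 0.6667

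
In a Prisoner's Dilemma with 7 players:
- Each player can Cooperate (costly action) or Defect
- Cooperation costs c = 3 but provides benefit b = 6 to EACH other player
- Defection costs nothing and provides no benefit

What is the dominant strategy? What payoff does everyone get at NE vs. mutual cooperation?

Dominant: Defect; NE payoff = 0; Coop payoff = 33

Work:
Defect dominates (saves cost c = 3, benefit to others is external)
NE: All defect → everyone gets 0
If all cooperate: each receives (6)×6 - 3 = 33
Social dilemma: 33 > 0 but NE gives 0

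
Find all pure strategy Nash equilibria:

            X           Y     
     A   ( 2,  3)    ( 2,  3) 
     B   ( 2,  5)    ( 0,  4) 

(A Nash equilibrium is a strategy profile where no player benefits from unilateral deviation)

Nash equilibrium: (A, X), (A, Y), (B, X)

Work:
Best responses:
  P1 vs X: payoffs [2, 2] → best response A/B (payoff 2)
  P1 vs Y: payoffs [2, 0] → best response A (payoff 2)
  P2 vs A: payoffs [3, 3] → best response X/Y (payoff 3)
  P2 vs B: payoffs [5, 4] → best response X (payoff 5)
Mutual best responses: (A,X), (A,Y), (B,X) → Nash equilibria.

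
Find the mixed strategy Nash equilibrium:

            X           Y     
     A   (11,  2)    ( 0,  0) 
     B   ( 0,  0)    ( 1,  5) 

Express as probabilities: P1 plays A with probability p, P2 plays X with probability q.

p = 0.7143, q = 0.0833

Work:
Find probabilities that make opponent indifferent:
P2 chooses q to make P1 indifferent between A and B
P1 chooses p to make P2 indifferent between X and Y
Mixed NE: P1 plays (A: 0.7143, B: 0.2857), P2 plays (X: 0.0833, Y: 0.9167)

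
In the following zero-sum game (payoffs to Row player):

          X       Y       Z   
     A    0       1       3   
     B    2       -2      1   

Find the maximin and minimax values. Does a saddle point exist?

Maximin = 0, Minimax = 1, Saddle: False

Work:
Row minimums: [0, -2] → maximin = 0
Column maximums: [2, 1, 3] → minimax = 1
No saddle point (maximin ≠ minimax). Mixed strategy needed.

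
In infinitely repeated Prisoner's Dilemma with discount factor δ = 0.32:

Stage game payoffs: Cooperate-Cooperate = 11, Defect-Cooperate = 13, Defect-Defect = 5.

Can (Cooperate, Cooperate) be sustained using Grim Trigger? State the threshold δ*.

δ* = 0.25; since δ = 0.32 ≥ 0.25, cooperation can be sustained

Work:
For Grim Trigger:
Cooperate forever: 11/(1-δ)
Defect then punished: 13 + 5·δ/(1-δ)
Need: 11/(1-δ) ≥ 13 + 5·δ/(1-δ)
Solving: δ ≥ (T-R)/(T-P) = (13-11)/(13-5) = 0.25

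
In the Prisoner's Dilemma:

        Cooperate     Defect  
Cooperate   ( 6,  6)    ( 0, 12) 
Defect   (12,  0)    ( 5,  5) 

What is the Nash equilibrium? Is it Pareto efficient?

(Defect, Defect) is NE; not Pareto efficient

Work:
Defect dominates Cooperate for both players:
If P2 cooperates: Defect (12) > Cooperate (6)
If P2 defects: Defect (5) > Cooperate (0)
NE: (Defect, Defect) with payoff (5, 5)
But (Cooperate, Cooperate) = (6, 6) Pareto dominates (5, 5)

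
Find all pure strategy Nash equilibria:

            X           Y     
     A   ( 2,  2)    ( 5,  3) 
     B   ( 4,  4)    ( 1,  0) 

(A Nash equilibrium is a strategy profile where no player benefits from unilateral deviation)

Nash equilibrium: (A, Y), (B, X)

Work:
Best responses:
  P1 vs X: payoffs [2, 4] → best response B (payoff 4)
  P1 vs Y: payoffs [5, 1] → best response A (payoff 5)
  P2 vs A: payoffs [2, 3] → best response Y (payoff 3)
  P2 vs B: payoffs [4, 0] → best response X (payoff 4)
Mutual best responses: (A,Y), (B,X) → Nash equilibria.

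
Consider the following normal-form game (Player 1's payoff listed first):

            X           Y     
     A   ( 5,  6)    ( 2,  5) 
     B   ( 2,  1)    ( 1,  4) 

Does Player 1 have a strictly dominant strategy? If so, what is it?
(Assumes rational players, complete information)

Yes, Player 1's strictly dominant strategy is A

Work:
A strategy strictly dominates another if it gives a strictly higher payoff against every opponent action. Compare each pair of P1's strategies column-by-column:
  A vs B: [5 vs 2, 2 vs 1] → A strictly dominates B
  B vs A: [2 vs 5, 1 vs 2] → B does not strictly dominate A (column X: 2 ≤ 5)
A strictly dominates every other strategy → strictly dominant.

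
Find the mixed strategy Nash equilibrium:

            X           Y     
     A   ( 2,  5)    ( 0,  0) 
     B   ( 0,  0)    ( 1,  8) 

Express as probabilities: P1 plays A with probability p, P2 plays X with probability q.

p = 0.6154, q = 0.3333

Work:
Find probabilities that make opponent indifferent:
P2 chooses q to make P1 indifferent between A and B
P1 chooses p to make P2 indifferent between X and Y
Mixed NE: P1 plays (A: 0.6154, B: 0.3846), P2 plays (X: 0.3333, Y: 0.6667)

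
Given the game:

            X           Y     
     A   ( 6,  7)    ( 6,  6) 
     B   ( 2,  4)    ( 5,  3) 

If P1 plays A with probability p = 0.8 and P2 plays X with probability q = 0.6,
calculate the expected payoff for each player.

E[P1] = 5.44, E[P2] = 6.0

Work:
E[P1] = p·q·π₁(A,X) + p·(1-q)·π₁(A,Y) + (1-p)·q·π₁(B,X) + (1-p)·(1-q)·π₁(B,Y)
= 0.8·0.6·6 + 0.8·0.4·6 + 0.2·0.6·2 + 0.2·0.4·5
= 5.44

E[P2] = 6.0 (similar calculation)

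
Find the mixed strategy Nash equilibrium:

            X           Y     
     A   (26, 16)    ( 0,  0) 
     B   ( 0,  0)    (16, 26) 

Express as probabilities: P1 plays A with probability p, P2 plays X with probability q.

p = 0.619, q = 0.381

Work:
Find probabilities that make opponent indifferent:
P2 chooses q to make P1 indifferent between A and B
P1 chooses p to make P2 indifferent between X and Y
Mixed NE: P1 plays (A: 0.619, B: 0.381), P2 plays (X: 0.381, Y: 0.619)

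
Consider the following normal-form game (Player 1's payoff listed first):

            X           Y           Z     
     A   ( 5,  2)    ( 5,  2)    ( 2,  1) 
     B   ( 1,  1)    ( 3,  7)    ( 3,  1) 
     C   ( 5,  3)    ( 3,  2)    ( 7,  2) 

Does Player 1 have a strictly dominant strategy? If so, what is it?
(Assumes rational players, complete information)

No strictly dominant strategy exists for Player 1

Work:
A strategy strictly dominates another if it gives a strictly higher payoff against every opponent action. Compare each pair of P1's strategies column-by-column:
  A vs B: [5 vs 1, 5 vs 3, 2 vs 3] → A does not strictly dominate B (column Z: 2 ≤ 3)
  A vs C: [5 vs 5, 5 vs 3, 2 vs 7] → A does not strictly dominate C (column X: 5 ≤ 5)
  B vs A: [1 vs 5, 3 vs 5, 3 vs 2] → B does not strictly dominate A (column X: 1 ≤ 5)
  B vs C: [1 vs 5, 3 vs 3, 3 vs 7] → B does not strictly dominate C (column X: 1 ≤ 5)
  C vs A: [5 vs 5, 3 vs 5, 7 vs 2] → C does not strictly dominate A (column X: 5 ≤ 5)
  C vs B: [5 vs 1, 3 vs 3, 7 vs 3] → C does not strictly dominate B (column Y: 3 ≤ 3)
No single strategy strictly dominates all others → no strictly dominant strategy.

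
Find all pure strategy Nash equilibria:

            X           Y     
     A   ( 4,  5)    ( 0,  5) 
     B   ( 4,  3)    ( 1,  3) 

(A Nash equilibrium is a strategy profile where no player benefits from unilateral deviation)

Nash equilibrium: (A, X), (B, X), (B, Y)

Work:
Best responses:
  P1 vs X: payoffs [4, 4] → best response A/B (payoff 4)
  P1 vs Y: payoffs [0, 1] → best response B (payoff 1)
  P2 vs A: payoffs [5, 5] → best response X/Y (payoff 5)
  P2 vs B: payoffs [3, 3] → best response X/Y (payoff 3)
Mutual best responses: (A,X), (B,X), (B,Y) → Nash equilibria.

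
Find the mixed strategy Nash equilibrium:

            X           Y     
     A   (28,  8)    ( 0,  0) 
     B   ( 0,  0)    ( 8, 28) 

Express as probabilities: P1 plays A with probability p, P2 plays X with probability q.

p = 0.7778, q = 0.2222

Work:
Find probabilities that make opponent indifferent:
P2 chooses q to make P1 indifferent between A and B
P1 chooses p to make P2 indifferent between X and Y
Mixed NE: P1 plays (A: 0.7778, B: 0.2222), P2 plays (X: 0.2222, Y: 0.7778)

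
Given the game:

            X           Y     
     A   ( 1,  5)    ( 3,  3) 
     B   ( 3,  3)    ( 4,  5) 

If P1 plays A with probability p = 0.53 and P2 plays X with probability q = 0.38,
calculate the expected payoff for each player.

E[P1] = 2.8886, E[P2] = 3.9856

Work:
E[P1] = p·q·π₁(A,X) + p·(1-q)·π₁(A,Y) + (1-p)·q·π₁(B,X) + (1-p)·(1-q)·π₁(B,Y)
= 0.53·0.38·1 + 0.53·0.62·3 + 0.47·0.38·3 + 0.47·0.62·4
= 2.8886

E[P2] = 3.9856 (similar calculation)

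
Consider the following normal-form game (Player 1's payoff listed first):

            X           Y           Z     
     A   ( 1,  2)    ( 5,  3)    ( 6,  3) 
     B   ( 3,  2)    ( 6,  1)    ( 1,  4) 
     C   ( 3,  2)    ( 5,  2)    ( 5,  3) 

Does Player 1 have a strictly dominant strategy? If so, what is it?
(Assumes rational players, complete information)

No strictly dominant strategy exists for Player 1

Work:
A strategy strictly dominates another if it gives a strictly higher payoff against every opponent action. Compare each pair of P1's strategies column-by-column:
  A vs B: [1 vs 3, 5 vs 6, 6 vs 1] → A does not strictly dominate B (column X: 1 ≤ 3)
  A vs C: [1 vs 3, 5 vs 5, 6 vs 5] → A does not strictly dominate C (column X: 1 ≤ 3)
  B vs A: [3 vs 1, 6 vs 5, 1 vs 6] → B does not strictly dominate A (column Z: 1 ≤ 6)
  B vs C: [3 vs 3, 6 vs 5, 1 vs 5] → B does not strictly dominate C (column X: 3 ≤ 3)
  C vs A: [3 vs 1, 5 vs 5, 5 vs 6] → C does not strictly dominate A (column Y: 5 ≤ 5)
  C vs B: [3 vs 3, 5 vs 6, 5 vs 1] → C does not strictly dominate B (column X: 3 ≤ 3)
No single strategy strictly dominates all others → no strictly dominant strategy.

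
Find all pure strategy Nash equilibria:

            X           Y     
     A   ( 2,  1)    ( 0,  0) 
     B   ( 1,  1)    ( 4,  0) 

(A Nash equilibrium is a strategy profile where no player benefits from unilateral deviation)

Nash equilibrium: (A, X)

Work:
Best responses:
  P1 vs X: payoffs [2, 1] → best response A (payoff 2)
  P1 vs Y: payoffs [0, 4] → best response B (payoff 4)
  P2 vs A: payoffs [1, 0] → best response X (payoff 1)
  P2 vs B: payoffs [1, 0] → best response X (payoff 1)
Mutual best responses: (A,X) → Nash equilibria.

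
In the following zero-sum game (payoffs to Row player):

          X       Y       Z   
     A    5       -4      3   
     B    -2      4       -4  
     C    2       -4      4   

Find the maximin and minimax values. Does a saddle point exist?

Maximin = -4, Minimax = 4, Saddle: False

Work:
Row minimums: [-4, -4, -4] → maximin = -4
Column maximums: [5, 4, 4] → minimax = 4
No saddle point (maximin ≠ minimax). Mixed strategy needed.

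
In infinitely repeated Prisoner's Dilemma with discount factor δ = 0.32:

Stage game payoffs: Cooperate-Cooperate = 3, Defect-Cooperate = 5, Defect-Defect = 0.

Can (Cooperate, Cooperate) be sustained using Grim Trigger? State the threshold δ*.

δ* = 0.4; since δ = 0.32 < 0.4, cooperation cannot be sustained

Work:
For Grim Trigger:
Cooperate forever: 3/(1-δ)
Defect then punished: 5 + 0·δ/(1-δ)
Need: 3/(1-δ) ≥ 5 + 0·δ/(1-δ)
Solving: δ ≥ (T-R)/(T-P) = (5-3)/(5-0) = 0.4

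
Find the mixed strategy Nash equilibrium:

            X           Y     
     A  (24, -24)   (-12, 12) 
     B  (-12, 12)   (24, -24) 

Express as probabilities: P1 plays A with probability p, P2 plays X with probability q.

p = 0.5, q = 0.5

Work:
Find probabilities that make opponent indifferent:
P2 chooses q to make P1 indifferent between A and B
P1 chooses p to make P2 indifferent between X and Y
Mixed NE: P1 plays (A: 0.5, B: 0.5), P2 plays (X: 0.5, Y: 0.5)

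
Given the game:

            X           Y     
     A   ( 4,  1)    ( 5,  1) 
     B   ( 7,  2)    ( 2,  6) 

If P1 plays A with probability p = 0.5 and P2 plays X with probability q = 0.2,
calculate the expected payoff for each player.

E[P1] = 3.9, E[P2] = 3.1

Work:
E[P1] = p·q·π₁(A,X) + p·(1-q)·π₁(A,Y) + (1-p)·q·π₁(B,X) + (1-p)·(1-q)·π₁(B,Y)
= 0.5·0.2·4 + 0.5·0.8·5 + 0.5·0.2·7 + 0.5·0.8·2
= 3.9

E[P2] = 3.1 (similar calculation)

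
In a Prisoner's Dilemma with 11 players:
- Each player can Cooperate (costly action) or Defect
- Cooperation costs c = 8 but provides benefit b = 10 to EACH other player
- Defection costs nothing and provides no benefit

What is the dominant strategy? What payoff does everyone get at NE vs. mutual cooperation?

Dominant: Defect; NE payoff = 0; Coop payoff = 92

Work:
Defect dominates (saves cost c = 8, benefit to others is external)
NE: All defect → everyone gets 0
If all cooperate: each receives (10)×10 - 8 = 92
Social dilemma: 92 > 0 but NE gives 0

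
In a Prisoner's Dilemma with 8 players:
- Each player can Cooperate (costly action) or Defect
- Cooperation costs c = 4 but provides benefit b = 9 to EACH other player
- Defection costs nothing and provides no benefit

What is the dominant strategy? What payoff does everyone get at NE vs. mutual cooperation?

Dominant: Defect; NE payoff = 0; Coop payoff = 59

Work:
Defect dominates (saves cost c = 4, benefit to others is external)
NE: All defect → everyone gets 0
If all cooperate: each receives (7)×9 - 4 = 59
Social dilemma: 59 > 0 but NE gives 0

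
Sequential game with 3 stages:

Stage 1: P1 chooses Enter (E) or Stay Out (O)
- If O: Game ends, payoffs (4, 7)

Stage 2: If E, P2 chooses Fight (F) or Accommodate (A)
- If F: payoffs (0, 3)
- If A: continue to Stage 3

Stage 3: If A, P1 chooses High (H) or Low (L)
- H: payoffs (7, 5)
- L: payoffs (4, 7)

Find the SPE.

SPE: (E, A, H); Outcome (7, 5)

Work:
Stage 3: P1 chooses H (7 vs 4)
Stage 2: P2: F->3, A->5 (anticipating H). Choose A
Stage 1: P1: O->4, E->7 (anticipating A, H). Choose E
SPE path: E -> A -> H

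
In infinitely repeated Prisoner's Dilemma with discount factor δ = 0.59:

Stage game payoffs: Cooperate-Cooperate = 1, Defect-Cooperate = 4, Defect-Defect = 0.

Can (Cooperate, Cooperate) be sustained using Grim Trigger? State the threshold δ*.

δ* = 0.75; since δ = 0.59 < 0.75, cooperation cannot be sustained

Work:
For Grim Trigger:
Cooperate forever: 1/(1-δ)
Defect then punished: 4 + 0·δ/(1-δ)
Need: 1/(1-δ) ≥ 4 + 0·δ/(1-δ)
Solving: δ ≥ (T-R)/(T-P) = (4-1)/(4-0) = 0.75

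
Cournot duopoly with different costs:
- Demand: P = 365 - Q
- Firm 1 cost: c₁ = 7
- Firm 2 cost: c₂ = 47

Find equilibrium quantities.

q₁* = 132.67, q₂* = 92.67

Work:
Reaction: q₁ = (365 - 7 - q₂)/2
Reaction: q₂ = (365 - 47 - q₁)/2
Solve simultaneously:
q₁* = (365 - 2×7 + 47)/3 = 132.67
q₂* = (365 - 2×47 + 7)/3 = 92.67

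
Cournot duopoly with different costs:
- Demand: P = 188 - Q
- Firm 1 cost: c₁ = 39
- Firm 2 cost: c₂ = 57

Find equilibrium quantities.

q₁* = 55.67, q₂* = 37.67

Work:
Reaction: q₁ = (188 - 39 - q₂)/2
Reaction: q₂ = (188 - 57 - q₁)/2
Solve simultaneously:
q₁* = (188 - 2×39 + 57)/3 = 55.67
q₂* = (188 - 2×57 + 39)/3 = 37.67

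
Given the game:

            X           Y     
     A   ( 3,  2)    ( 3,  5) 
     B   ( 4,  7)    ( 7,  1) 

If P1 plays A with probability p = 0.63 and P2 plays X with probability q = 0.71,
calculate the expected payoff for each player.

E[P1] = 3.6919, E[P2] = 3.7543

Work:
E[P1] = p·q·π₁(A,X) + p·(1-q)·π₁(A,Y) + (1-p)·q·π₁(B,X) + (1-p)·(1-q)·π₁(B,Y)
= 0.63·0.71·3 + 0.63·0.29·3 + 0.37·0.71·4 + 0.37·0.29·7
= 3.6919

E[P2] = 3.7543 (similar calculation)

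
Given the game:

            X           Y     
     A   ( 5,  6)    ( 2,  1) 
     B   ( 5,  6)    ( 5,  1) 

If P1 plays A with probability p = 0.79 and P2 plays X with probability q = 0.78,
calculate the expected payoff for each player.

E[P1] = 4.4786, E[P2] = 4.9

Work:
E[P1] = p·q·π₁(A,X) + p·(1-q)·π₁(A,Y) + (1-p)·q·π₁(B,X) + (1-p)·(1-q)·π₁(B,Y)
= 0.79·0.78·5 + 0.79·0.22·2 + 0.21·0.78·5 + 0.21·0.22·5
= 4.4786

E[P2] = 4.9 (similar calculation)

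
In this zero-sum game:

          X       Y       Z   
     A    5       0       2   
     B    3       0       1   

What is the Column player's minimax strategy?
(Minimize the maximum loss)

Column should play Y, value = 0

Work:
Column player minimizes Row's maximum payoff:
Column X: max payoff to Row = 5
Column Y: max payoff to Row = 0
Column Z: max payoff to Row = 2
Minimum is 0, achieved by column Y.
Minimax strategy: Y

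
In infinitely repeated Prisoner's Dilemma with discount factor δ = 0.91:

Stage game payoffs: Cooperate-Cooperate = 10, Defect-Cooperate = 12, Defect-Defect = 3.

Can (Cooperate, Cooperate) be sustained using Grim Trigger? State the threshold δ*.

δ* = 0.2222; since δ = 0.91 ≥ 0.2222, cooperation can be sustained

Work:
For Grim Trigger:
Cooperate forever: 10/(1-δ)
Defect then punished: 12 + 3·δ/(1-δ)
Need: 10/(1-δ) ≥ 12 + 3·δ/(1-δ)
Solving: δ ≥ (T-R)/(T-P) = (12-10)/(12-3) = 0.2222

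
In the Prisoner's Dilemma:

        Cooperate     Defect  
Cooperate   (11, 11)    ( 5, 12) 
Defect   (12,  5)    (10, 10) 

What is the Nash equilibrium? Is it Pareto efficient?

(Defect, Defect) is NE; not Pareto efficient

Work:
Defect dominates Cooperate for both players:
If P2 cooperates: Defect (12) > Cooperate (11)
If P2 defects: Defect (10) > Cooperate (5)
NE: (Defect, Defect) with payoff (10, 10)
But (Cooperate, Cooperate) = (11, 11) Pareto dominates (10, 10)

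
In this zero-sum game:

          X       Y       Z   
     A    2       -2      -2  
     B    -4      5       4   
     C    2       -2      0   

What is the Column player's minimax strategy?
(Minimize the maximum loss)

Column should play X, value = 2

Work:
Column player minimizes Row's maximum payoff:
Column X: max payoff to Row = 2
Column Y: max payoff to Row = 5
Column Z: max payoff to Row = 4
Minimum is 2, achieved by column X.
Minimax strategy: X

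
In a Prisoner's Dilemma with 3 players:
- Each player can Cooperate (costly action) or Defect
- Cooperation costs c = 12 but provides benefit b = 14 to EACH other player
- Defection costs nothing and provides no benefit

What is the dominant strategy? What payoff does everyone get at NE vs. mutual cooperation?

Dominant: Defect; NE payoff = 0; Coop payoff = 16

Work:
Defect dominates (saves cost c = 12, benefit to others is external)
NE: All defect → everyone gets 0
If all cooperate: each receives (2)×14 - 12 = 16
Social dilemma: 16 > 0 but NE gives 0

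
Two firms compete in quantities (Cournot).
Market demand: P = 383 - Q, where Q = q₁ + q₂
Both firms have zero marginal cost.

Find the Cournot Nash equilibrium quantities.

q₁* = q₂* = 127.67; P* = 127.67

Work:
Profit: π_i = P·q_i = (a - q_i - q_j)·q_i
FOC: ∂π_i/∂q_i = a - 2q_i - q_j = 0
Reaction function: q_i = (383 - q_j)/2
Symmetry: q* = 383/3 = 127.67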